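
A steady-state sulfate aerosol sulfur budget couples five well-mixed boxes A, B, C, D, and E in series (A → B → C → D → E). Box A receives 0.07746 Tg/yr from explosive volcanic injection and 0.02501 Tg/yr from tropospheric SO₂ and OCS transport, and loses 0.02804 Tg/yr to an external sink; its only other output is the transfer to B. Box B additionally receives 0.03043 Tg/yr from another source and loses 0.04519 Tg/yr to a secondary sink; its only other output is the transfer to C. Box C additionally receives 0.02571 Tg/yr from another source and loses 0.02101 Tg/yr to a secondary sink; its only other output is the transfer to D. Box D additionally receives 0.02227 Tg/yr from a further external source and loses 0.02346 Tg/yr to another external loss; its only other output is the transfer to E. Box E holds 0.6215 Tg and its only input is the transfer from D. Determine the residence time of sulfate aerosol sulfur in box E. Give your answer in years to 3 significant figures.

Box A: F(A→B) = (0.07746 + 0.02501) − 0.02804 = 0.074430 Tg/yr.
Box B: F(B→C) = (0.074430 + 0.03043) − 0.04519 = 0.059670 Tg/yr.
Box C: F(C→D) = (0.059670 + 0.02571) − 0.02101 = 0.064370 Tg/yr.
Box D: F(D→E) = (0.064370 + 0.02227) − 0.02346 = 0.063180 Tg/yr.
Box E throughput = its input = 0.063180 Tg/yr; τ = 0.6215 / 0.063180 = 9.837 yr.

9.84 yr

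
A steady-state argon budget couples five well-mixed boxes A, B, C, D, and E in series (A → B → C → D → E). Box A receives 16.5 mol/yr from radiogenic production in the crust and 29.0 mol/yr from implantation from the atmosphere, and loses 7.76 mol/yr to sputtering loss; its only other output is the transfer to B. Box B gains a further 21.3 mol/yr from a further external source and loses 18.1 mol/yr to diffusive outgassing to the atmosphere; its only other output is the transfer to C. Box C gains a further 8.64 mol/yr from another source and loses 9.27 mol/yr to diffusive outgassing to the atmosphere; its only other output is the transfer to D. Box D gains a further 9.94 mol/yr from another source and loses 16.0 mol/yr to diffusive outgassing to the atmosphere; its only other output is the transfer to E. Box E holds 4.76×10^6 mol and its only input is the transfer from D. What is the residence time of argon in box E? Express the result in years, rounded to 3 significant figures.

139000 yr

Box A: F(A→B) = (16.5 + 29.0) − 7.76 = 37.740 mol/yr.
Box B: F(B→C) = (37.740 + 21.3) − 18.1 = 40.940 mol/yr.
Box C: F(C→D) = (40.940 + 8.64) − 9.27 = 40.310 mol/yr.
Box D: F(D→E) = (40.310 + 9.94) − 16.0 = 34.250 mol/yr.
Box E throughput = its input = 34.250 mol/yr; τ = 4.76×10^6 / 34.250 = 139000 yr.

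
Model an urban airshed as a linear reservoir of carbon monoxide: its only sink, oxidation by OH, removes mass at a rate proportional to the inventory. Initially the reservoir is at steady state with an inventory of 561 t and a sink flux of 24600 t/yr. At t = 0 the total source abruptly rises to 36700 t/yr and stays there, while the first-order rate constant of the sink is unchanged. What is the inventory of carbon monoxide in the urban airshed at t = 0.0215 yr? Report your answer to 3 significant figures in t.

The sink rate constant is k = F₀/M₀ = 24600/561 = 43.85 yr⁻¹.
Solving dM/dt = F₁ − kM with M(0) = M₀ gives M(t) = F₁/k + (M₀ − F₁/k)·e^(−kt).
F₁/k = 36700/43.85 = 836.94 t; kt = 43.85 × 0.0215 = 0.9428, e^(−kt) = 0.3895.
M(0.0215) = 836.94 + (561 − 836.94) × 0.3895 = 836.94 − 107.5 = 729.45 t.

729 t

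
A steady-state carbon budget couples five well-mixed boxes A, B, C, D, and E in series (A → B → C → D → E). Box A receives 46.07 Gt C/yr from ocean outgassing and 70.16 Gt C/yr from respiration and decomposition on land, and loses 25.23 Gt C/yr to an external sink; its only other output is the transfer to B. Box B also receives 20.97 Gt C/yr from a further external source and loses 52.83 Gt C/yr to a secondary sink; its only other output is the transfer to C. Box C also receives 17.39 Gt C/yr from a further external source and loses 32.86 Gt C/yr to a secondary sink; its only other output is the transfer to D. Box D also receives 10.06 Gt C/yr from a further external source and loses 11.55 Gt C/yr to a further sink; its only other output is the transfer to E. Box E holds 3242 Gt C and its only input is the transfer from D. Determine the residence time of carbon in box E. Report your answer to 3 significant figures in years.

76.9 yr

Box A: F(A→B) = (46.07 + 70.16) − 25.23 = 91.000 Gt C/yr.
Box B: F(B→C) = (91.000 + 20.97) − 52.83 = 59.140 Gt C/yr.
Box C: F(C→D) = (59.140 + 17.39) − 32.86 = 43.670 Gt C/yr.
Box D: F(D→E) = (43.670 + 10.06) − 11.55 = 42.180 Gt C/yr.
Box E throughput = its input = 42.180 Gt C/yr; τ = 3242 / 42.180 = 76.86 yr.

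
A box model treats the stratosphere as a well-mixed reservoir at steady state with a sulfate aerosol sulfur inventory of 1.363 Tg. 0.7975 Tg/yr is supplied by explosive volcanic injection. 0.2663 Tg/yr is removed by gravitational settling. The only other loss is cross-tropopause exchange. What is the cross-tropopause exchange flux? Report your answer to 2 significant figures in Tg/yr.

0.53 Tg/yr

At steady state ΣF_in = ΣF_out.
ΣF_in = 0.79750 Tg/yr.
Cross-tropopause exchange flux = ΣF_in − (0.2663) = 0.79750 − 0.2663 = 0.5312 Tg/yr.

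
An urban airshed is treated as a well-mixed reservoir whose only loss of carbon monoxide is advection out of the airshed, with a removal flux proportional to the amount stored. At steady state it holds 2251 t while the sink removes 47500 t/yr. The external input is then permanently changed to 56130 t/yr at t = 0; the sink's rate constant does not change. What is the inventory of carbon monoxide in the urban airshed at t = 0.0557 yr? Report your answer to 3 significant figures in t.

Residence time τ = M₀/F₀ = 0.04739 yr. The eventual steady state is M_∞ = M₀·(F₁/F₀) = 2251 × 56130/47500 = 2660.0 t.
The anomaly ΔM(t) = M(t) − M_∞ decays as ΔM₀·e^(−t/τ) with ΔM₀ = 2251 − 2660.0 = −409.0 t.
At t = 0.0557 yr, e^(−t/τ) = e^(−1.175) = 0.3087, so ΔM = −126.3 t and M = 2660.0 − 126.3 = 2533.7 t.

2530 t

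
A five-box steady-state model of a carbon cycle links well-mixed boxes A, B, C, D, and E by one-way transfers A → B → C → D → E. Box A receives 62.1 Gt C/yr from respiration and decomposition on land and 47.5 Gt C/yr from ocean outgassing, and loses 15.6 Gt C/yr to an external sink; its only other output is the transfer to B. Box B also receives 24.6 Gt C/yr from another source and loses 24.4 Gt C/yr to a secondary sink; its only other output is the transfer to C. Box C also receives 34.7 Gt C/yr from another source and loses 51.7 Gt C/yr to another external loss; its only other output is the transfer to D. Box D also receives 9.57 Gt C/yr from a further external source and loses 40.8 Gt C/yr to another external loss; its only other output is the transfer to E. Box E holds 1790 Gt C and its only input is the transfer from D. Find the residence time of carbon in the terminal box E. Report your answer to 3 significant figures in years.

38.9 yr

Box A: F(A→B) = (62.1 + 47.5) − 15.6 = 94.000 Gt C/yr.
Box B: F(B→C) = (94.000 + 24.6) − 24.4 = 94.200 Gt C/yr.
Box C: F(C→D) = (94.200 + 34.7) − 51.7 = 77.200 Gt C/yr.
Box D: F(D→E) = (77.200 + 9.57) − 40.8 = 45.970 Gt C/yr.
Box E throughput = its input = 45.970 Gt C/yr; τ = 1790 / 45.970 = 38.94 yr.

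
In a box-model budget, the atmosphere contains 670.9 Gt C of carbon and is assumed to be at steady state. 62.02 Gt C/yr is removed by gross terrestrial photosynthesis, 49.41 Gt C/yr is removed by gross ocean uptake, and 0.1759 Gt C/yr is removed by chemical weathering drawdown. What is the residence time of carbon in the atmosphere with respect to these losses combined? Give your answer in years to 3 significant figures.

Total removal = 62.02 + 49.41 + 0.1759 = 111.61 Gt C/yr.
τ = M / ΣF_out = 670.9 / 111.61 = 6.011 yr.

6.01 yr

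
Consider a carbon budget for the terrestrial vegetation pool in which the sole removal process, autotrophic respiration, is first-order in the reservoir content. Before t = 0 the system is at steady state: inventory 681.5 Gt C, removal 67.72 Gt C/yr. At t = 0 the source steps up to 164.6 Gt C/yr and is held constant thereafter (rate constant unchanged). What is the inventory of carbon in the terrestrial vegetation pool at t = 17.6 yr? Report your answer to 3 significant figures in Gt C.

1490 Gt C

Residence time τ = M₀/F₀ = 10.06 yr. The eventual steady state is M_∞ = M₀·(F₁/F₀) = 681.5 × 164.6/67.72 = 1656.5 Gt C.
The anomaly ΔM(t) = M(t) − M_∞ decays as ΔM₀·e^(−t/τ) with ΔM₀ = 681.5 − 1656.5 = −975.0 Gt C.
At t = 17.6 yr, e^(−t/τ) = e^(−1.749) = 0.1740, so ΔM = −169.6 Gt C and M = 1656.5 − 169.6 = 1486.8 Gt C.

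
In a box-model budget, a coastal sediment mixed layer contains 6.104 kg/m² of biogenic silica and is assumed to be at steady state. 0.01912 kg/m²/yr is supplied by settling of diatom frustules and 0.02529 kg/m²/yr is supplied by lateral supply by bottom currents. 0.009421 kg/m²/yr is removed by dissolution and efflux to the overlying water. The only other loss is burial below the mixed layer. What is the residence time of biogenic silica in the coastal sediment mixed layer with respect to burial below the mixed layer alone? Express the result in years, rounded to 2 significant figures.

At steady state ΣF_in = ΣF_out.
ΣF_in = 0.01912 + 0.02529 = 0.044410 kg/m²/yr.
Burial below the mixed layer flux = ΣF_in − (0.009421) = 0.044410 − 0.009421 = 0.03499 kg/m²/yr.
τ = M / F = 6.104 / 0.03499 = 174.5 yr.

170 yr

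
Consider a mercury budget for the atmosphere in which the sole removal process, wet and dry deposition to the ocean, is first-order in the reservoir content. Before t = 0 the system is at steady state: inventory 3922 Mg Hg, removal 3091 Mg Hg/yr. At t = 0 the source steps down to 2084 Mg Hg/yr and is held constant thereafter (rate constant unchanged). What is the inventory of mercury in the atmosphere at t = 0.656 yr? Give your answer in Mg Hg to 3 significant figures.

3410 Mg Hg

Residence time τ = M₀/F₀ = 1.269 yr. The eventual steady state is M_∞ = M₀·(F₁/F₀) = 3922 × 2084/3091 = 2644.3 Mg Hg.
The anomaly ΔM(t) = M(t) − M_∞ decays as ΔM₀·e^(−t/τ) with ΔM₀ = 3922 − 2644.3 = 1278 Mg Hg.
At t = 0.656 yr, e^(−t/τ) = e^(−0.5170) = 0.5963, so ΔM = 761.9 Mg Hg and M = 2644.3 + 761.9 = 3406.2 Mg Hg.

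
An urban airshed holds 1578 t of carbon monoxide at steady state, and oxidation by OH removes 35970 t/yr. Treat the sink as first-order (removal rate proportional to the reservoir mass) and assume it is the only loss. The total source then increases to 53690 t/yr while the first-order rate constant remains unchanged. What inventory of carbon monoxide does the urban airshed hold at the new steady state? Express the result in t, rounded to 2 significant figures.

2400 t

Rate constant k = F/M = 35970 / 1578 = 22.79 yr⁻¹.
At the new steady state, source = k·M_new ⇒ M_new = 53690 / 22.79 = 2355 t.
(Equivalently M_new = M × F_new/F_old = 1578 × 53690/35970.)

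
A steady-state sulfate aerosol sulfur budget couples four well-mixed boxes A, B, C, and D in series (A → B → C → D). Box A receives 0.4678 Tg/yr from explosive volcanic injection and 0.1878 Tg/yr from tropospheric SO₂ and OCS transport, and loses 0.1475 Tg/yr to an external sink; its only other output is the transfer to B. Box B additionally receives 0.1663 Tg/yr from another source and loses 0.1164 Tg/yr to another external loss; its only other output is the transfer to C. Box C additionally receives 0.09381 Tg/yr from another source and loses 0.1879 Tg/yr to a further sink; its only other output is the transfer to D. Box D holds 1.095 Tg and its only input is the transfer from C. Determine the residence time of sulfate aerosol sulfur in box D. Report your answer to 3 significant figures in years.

2.36 yr

Box A: F(A→B) = (0.4678 + 0.1878) − 0.1475 = 0.50810 Tg/yr.
Box B: F(B→C) = (0.50810 + 0.1663) − 0.1164 = 0.55800 Tg/yr.
Box C: F(C→D) = (0.55800 + 0.09381) − 0.1879 = 0.46391 Tg/yr.
Box D throughput = its input = 0.46391 Tg/yr; τ = 1.095 / 0.46391 = 2.360 yr.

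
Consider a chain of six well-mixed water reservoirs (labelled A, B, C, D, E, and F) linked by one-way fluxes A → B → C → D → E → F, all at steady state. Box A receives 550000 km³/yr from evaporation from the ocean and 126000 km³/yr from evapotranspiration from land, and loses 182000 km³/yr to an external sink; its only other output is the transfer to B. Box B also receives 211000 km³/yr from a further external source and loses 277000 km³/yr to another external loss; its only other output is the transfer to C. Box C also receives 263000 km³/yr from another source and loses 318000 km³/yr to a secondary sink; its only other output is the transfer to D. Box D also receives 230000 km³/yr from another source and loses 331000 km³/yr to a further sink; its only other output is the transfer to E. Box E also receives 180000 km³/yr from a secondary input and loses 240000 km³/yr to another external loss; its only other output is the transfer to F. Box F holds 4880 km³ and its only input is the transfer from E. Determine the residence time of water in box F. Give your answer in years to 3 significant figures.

0.0230 yr

Box A: F(A→B) = (550000 + 126000) − 182000 = 494000 km³/yr.
Box B: F(B→C) = (494000 + 211000) − 277000 = 428000 km³/yr.
Box C: F(C→D) = (428000 + 263000) − 318000 = 373000 km³/yr.
Box D: F(D→E) = (373000 + 230000) − 331000 = 272000 km³/yr.
Box E: F(E→F) = (272000 + 180000) − 240000 = 212000 km³/yr.
Box F throughput = its input = 212000 km³/yr; τ = 4880 / 212000 = 0.02302 yr.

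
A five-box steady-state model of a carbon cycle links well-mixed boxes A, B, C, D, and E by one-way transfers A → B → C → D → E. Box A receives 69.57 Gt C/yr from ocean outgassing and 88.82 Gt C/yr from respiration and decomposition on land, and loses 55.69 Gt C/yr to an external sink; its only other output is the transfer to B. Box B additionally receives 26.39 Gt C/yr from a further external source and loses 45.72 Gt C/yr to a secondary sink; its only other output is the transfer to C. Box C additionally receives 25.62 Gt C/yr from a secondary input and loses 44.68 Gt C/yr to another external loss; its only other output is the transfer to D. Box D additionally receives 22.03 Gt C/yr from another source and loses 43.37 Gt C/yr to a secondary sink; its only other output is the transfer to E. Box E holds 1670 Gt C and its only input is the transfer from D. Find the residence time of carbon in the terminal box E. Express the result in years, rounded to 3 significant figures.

38.9 yr

Box A: F(A→B) = (69.57 + 88.82) − 55.69 = 102.70 Gt C/yr.
Box B: F(B→C) = (102.70 + 26.39) − 45.72 = 83.370 Gt C/yr.
Box C: F(C→D) = (83.370 + 25.62) − 44.68 = 64.310 Gt C/yr.
Box D: F(D→E) = (64.310 + 22.03) − 43.37 = 42.970 Gt C/yr.
Box E throughput = its input = 42.970 Gt C/yr; τ = 1670 / 42.970 = 38.86 yr.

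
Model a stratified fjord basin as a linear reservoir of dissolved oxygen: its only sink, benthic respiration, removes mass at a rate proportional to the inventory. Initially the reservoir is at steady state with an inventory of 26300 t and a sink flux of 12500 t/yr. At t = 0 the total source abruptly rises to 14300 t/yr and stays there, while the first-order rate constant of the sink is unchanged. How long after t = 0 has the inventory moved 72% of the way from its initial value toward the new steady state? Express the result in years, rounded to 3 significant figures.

2.68 yr

τ = M₀/F₀ = 26300/12500 = 2.104 yr.
The remaining gap fraction is e^(−t/τ); 72% covered ⇒ e^(−t/τ) = 0.280.
t = −τ ln(0.280) = 2.104 × 1.273 = 2.678 yr.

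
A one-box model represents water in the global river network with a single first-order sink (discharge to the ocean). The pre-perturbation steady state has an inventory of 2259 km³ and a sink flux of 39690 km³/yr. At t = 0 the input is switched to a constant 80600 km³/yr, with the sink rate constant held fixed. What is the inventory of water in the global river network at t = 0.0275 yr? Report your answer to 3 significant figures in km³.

3150 km³

τ = M₀/F₀ = 2259/39690 = 0.05692 yr; rate constant k = 1/τ.
New steady state M_∞ = F₁/k = F₁·τ = 80600 × 0.05692 = 4587.4 km³.
M(t) = M_∞ + (M₀ − M_∞)·e^(−t/τ); t/τ = 0.0275/0.05692 = 0.4832, so e^(−t/τ) = 0.6168.
M(t) = 4587.4 − 2328 × 0.6168 = 3151.2 km³.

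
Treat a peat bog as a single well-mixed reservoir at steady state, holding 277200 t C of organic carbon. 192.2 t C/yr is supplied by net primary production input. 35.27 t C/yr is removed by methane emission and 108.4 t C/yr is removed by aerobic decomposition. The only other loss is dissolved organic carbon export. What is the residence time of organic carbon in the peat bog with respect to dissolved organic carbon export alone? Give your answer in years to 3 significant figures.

At steady state ΣF_in = ΣF_out.
ΣF_in = 192.20 t C/yr.
Dissolved organic carbon export flux = ΣF_in − (35.27 + 108.4) = 192.20 − 143.7 = 48.53 t C/yr.
τ = M / F = 277200 / 48.53 = 5712 yr.

5710 yr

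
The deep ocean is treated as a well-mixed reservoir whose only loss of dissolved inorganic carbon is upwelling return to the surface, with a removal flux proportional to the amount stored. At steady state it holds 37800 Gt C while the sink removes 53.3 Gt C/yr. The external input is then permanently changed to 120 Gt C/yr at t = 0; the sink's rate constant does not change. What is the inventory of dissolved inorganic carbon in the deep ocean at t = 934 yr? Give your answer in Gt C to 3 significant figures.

τ = M₀/F₀ = 37800/53.3 = 709.2 yr; rate constant k = 1/τ.
New steady state M_∞ = F₁/k = F₁·τ = 120 × 709.2 = 85103 Gt C.
M(t) = M_∞ + (M₀ − M_∞)·e^(−t/τ); t/τ = 934/709.2 = 1.317, so e^(−t/τ) = 0.2679.
M(t) = 85103 − 47300 × 0.2679 = 72429 Gt C.

72400 Gt C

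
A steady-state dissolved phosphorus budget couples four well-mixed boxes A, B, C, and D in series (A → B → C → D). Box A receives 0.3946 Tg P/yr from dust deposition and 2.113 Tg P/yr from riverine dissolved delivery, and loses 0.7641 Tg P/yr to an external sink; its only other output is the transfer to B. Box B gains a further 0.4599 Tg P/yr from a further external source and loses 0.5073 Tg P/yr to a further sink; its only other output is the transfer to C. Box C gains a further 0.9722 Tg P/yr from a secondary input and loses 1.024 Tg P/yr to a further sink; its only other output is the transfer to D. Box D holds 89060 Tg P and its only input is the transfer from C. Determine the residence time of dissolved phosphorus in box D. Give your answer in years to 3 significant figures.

54200 yr

Box A: F(A→B) = (0.3946 + 2.113) − 0.7641 = 1.7435 Tg P/yr.
Box B: F(B→C) = (1.7435 + 0.4599) − 0.5073 = 1.6961 Tg P/yr.
Box C: F(C→D) = (1.6961 + 0.9722) − 1.024 = 1.6443 Tg P/yr.
Box D throughput = its input = 1.6443 Tg P/yr; τ = 89060 / 1.6443 = 54160 yr.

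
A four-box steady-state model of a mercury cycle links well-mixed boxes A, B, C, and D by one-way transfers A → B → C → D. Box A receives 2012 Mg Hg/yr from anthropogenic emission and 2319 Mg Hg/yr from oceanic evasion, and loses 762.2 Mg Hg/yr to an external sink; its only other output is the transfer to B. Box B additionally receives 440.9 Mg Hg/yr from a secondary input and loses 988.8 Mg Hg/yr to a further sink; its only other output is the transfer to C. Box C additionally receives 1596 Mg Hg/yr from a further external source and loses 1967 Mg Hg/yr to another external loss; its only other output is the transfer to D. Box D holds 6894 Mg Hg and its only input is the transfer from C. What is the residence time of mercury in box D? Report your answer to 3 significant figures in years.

2.60 yr

Box A: F(A→B) = (2012 + 2319) − 762.2 = 3568.8 Mg Hg/yr.
Box B: F(B→C) = (3568.8 + 440.9) − 988.8 = 3020.9 Mg Hg/yr.
Box C: F(C→D) = (3020.9 + 1596) − 1967 = 2649.9 Mg Hg/yr.
Box D throughput = its input = 2649.9 Mg Hg/yr; τ = 6894 / 2649.9 = 2.602 yr.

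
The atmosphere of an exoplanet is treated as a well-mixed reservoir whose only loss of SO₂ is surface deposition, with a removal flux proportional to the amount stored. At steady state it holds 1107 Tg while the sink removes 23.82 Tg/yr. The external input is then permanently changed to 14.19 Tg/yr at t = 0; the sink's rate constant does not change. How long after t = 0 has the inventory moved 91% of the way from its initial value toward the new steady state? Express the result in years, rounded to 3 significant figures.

112 yr

τ = M₀/F₀ = 1107/23.82 = 46.47 yr.
The remaining gap fraction is e^(−t/τ); 91% covered ⇒ e^(−t/τ) = 0.0900.
t = −τ ln(0.0900) = 46.47 × 2.408 = 111.9 yr.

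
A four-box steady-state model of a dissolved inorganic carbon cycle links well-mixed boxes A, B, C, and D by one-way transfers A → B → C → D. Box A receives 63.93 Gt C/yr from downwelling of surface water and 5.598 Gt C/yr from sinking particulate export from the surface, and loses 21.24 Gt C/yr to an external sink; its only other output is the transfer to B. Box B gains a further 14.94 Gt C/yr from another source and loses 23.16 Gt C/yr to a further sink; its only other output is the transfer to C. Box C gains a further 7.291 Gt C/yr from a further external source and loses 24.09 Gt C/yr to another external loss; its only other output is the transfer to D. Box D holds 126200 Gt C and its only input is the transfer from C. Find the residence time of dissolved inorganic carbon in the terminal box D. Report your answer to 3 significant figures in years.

Box A: F(A→B) = (63.93 + 5.598) − 21.24 = 48.288 Gt C/yr.
Box B: F(B→C) = (48.288 + 14.94) − 23.16 = 40.068 Gt C/yr.
Box C: F(C→D) = (40.068 + 7.291) − 24.09 = 23.269 Gt C/yr.
Box D throughput = its input = 23.269 Gt C/yr; τ = 126200 / 23.269 = 5424 yr.

5420 yr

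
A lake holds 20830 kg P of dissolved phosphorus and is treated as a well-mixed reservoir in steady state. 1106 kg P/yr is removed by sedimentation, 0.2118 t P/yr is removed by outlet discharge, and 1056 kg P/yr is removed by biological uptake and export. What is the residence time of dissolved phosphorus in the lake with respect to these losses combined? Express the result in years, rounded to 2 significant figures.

8.8 yr

Convert the outlet discharge flux: 0.2118 t P/yr = 211.8 kg P/yr.
Total removal = 1106 + 211.8 + 1056 = 2373.8 kg P/yr.
τ = M / ΣF_out = 20830 / 2373.8 = 8.775 yr.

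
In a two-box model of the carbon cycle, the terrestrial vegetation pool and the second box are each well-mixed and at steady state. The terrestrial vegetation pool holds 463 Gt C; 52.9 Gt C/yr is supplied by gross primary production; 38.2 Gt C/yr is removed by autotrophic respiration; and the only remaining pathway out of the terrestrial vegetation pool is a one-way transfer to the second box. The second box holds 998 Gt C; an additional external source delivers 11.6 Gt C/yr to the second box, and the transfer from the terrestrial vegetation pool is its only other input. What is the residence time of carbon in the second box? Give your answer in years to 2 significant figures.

Balance the terrestrial vegetation pool: ΣF_in = 52.900 Gt C/yr.
Transfer to the second box = ΣF_in − (38.2) = 14.700 Gt C/yr.
Total input to the second box = 14.700 + 11.6 = 26.300 Gt C/yr; at steady state this equals its total output.
τ = M / F = 998 / 26.300 = 37.95 yr.

38 yr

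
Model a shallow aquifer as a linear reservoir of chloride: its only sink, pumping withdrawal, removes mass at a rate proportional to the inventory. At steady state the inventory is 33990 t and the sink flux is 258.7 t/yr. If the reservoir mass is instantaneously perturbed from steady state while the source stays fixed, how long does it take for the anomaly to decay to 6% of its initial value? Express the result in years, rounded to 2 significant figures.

For a linear reservoir the anomaly decays as exp(−t/τ) with τ = M/F = 33990/258.7 = 131.4 yr.
exp(−t/τ) = 0.06 ⇒ t = −τ ln(0.06) = 131.4 × 2.813 = 369.6 yr.

370 yr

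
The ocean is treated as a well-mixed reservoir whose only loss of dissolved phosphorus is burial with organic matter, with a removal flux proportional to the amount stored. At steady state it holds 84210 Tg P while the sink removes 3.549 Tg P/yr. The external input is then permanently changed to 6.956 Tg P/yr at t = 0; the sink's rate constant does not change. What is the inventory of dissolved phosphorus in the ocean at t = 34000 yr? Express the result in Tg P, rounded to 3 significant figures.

146000 Tg P

τ = M₀/F₀ = 84210/3.549 = 23730 yr; rate constant k = 1/τ.
New steady state M_∞ = F₁/k = F₁·τ = 6.956 × 23730 = 165050 Tg P.
M(t) = M_∞ + (M₀ − M_∞)·e^(−t/τ); t/τ = 34000/23730 = 1.433, so e^(−t/τ) = 0.2386.
M(t) = 165050 − 80840 × 0.2386 = 145760 Tg P.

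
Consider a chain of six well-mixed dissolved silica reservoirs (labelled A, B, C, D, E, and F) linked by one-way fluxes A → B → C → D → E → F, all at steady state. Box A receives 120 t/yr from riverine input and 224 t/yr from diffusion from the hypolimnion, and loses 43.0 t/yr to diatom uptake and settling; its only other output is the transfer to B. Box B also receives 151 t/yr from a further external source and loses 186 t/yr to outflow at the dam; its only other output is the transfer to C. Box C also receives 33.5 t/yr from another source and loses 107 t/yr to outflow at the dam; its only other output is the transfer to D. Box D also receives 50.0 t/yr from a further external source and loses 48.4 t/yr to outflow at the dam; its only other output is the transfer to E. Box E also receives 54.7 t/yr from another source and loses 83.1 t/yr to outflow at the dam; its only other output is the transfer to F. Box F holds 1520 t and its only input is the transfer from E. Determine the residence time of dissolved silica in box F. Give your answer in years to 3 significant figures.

Box A: F(A→B) = (120 + 224) − 43.0 = 301.00 t/yr.
Box B: F(B→C) = (301.00 + 151) − 186 = 266.00 t/yr.
Box C: F(C→D) = (266.00 + 33.5) − 107 = 192.50 t/yr.
Box D: F(D→E) = (192.50 + 50.0) − 48.4 = 194.10 t/yr.
Box E: F(E→F) = (194.10 + 54.7) − 83.1 = 165.70 t/yr.
Box F throughput = its input = 165.70 t/yr; τ = 1520 / 165.70 = 9.173 yr.

9.17 yr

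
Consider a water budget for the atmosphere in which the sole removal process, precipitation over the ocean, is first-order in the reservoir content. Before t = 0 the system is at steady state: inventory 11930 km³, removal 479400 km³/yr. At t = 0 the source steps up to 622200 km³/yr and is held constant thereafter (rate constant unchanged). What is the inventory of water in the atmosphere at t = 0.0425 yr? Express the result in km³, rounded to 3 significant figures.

14800 km³

The sink rate constant is k = F₀/M₀ = 479400/11930 = 40.18 yr⁻¹.
Solving dM/dt = F₁ − kM with M(0) = M₀ gives M(t) = F₁/k + (M₀ − F₁/k)·e^(−kt).
F₁/k = 622200/40.18 = 15484 km³; kt = 40.18 × 0.0425 = 1.708, e^(−kt) = 0.1813.
M(0.0425) = 15484 + (11930 − 15484) × 0.1813 = 15484 − 644.1 = 14839 km³.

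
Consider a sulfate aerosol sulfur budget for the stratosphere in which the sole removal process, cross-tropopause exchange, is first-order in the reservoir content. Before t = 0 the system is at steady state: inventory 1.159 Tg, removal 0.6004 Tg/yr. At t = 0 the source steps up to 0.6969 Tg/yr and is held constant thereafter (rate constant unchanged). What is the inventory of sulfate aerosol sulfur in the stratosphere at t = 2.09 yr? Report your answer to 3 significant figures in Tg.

1.28 Tg

The sink rate constant is k = F₀/M₀ = 0.6004/1.159 = 0.5180 yr⁻¹.
Solving dM/dt = F₁ − kM with M(0) = M₀ gives M(t) = F₁/k + (M₀ − F₁/k)·e^(−kt).
F₁/k = 0.6969/0.5180 = 1.3453 Tg; kt = 0.5180 × 2.09 = 1.083, e^(−kt) = 0.3387.
M(2.09) = 1.3453 + (1.159 − 1.3453) × 0.3387 = 1.3453 − 0.06309 = 1.2822 Tg.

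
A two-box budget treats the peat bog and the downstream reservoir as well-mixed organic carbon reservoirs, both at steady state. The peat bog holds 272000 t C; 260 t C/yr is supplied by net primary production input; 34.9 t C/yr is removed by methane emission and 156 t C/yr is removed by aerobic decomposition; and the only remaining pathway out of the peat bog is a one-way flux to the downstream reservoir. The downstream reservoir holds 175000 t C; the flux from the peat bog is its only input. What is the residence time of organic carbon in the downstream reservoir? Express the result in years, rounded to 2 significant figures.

2500 yr

Balance the peat bog: ΣF_in = 260.00 t C/yr.
Flux to the downstream reservoir = ΣF_in − (34.9 + 156) = 69.100 t C/yr.
At steady state the output of the downstream reservoir equals its input, 69.100 t C/yr.
τ = M / F = 175000 / 69.100 = 2533 yr.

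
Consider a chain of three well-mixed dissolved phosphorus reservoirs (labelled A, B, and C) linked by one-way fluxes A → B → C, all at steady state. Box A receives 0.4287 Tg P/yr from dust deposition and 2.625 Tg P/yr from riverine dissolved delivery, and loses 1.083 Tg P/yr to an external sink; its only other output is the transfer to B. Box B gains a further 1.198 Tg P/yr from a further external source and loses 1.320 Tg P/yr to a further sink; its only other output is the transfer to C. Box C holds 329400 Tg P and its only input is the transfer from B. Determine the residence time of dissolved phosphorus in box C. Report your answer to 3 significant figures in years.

Box A: F(A→B) = (0.4287 + 2.625) − 1.083 = 1.9707 Tg P/yr.
Box B: F(B→C) = (1.9707 + 1.198) − 1.320 = 1.8487 Tg P/yr.
Box C throughput = its input = 1.8487 Tg P/yr; τ = 329400 / 1.8487 = 178200 yr.

178000 yr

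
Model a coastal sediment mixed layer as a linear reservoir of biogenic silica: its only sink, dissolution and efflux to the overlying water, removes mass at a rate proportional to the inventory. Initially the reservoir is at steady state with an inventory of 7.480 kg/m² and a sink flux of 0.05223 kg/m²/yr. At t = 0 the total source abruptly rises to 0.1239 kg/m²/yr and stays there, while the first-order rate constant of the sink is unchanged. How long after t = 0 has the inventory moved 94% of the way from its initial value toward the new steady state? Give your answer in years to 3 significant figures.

403 yr

τ = M₀/F₀ = 7.480/0.05223 = 143.2 yr.
The remaining gap fraction is e^(−t/τ); 94% covered ⇒ e^(−t/τ) = 0.0600.
t = −τ ln(0.0600) = 143.2 × 2.813 = 402.9 yr.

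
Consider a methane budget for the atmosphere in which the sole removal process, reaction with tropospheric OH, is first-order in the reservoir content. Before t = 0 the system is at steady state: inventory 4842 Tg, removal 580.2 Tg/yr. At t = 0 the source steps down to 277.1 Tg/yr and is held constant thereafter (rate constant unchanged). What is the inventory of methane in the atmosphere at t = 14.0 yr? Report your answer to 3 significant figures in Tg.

2790 Tg

The sink rate constant is k = F₀/M₀ = 580.2/4842 = 0.1198 yr⁻¹.
Solving dM/dt = F₁ − kM with M(0) = M₀ gives M(t) = F₁/k + (M₀ − F₁/k)·e^(−kt).
F₁/k = 277.1/0.1198 = 2312.5 Tg; kt = 0.1198 × 14.0 = 1.678, e^(−kt) = 0.1868.
M(14.0) = 2312.5 + (4842 − 2312.5) × 0.1868 = 2312.5 + 472.6 = 2785.1 Tg.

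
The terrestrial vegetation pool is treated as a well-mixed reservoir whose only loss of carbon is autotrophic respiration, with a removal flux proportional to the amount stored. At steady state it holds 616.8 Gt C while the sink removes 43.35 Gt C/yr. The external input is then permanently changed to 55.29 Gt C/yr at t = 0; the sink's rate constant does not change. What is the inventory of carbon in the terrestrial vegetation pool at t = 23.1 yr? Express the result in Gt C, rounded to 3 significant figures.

753 Gt C

Residence time τ = M₀/F₀ = 14.23 yr. The eventual steady state is M_∞ = M₀·(F₁/F₀) = 616.8 × 55.29/43.35 = 786.69 Gt C.
The anomaly ΔM(t) = M(t) − M_∞ decays as ΔM₀·e^(−t/τ) with ΔM₀ = 616.8 − 786.69 = −169.9 Gt C.
At t = 23.1 yr, e^(−t/τ) = e^(−1.624) = 0.1972, so ΔM = −33.50 Gt C and M = 786.69 − 33.50 = 753.18 Gt C.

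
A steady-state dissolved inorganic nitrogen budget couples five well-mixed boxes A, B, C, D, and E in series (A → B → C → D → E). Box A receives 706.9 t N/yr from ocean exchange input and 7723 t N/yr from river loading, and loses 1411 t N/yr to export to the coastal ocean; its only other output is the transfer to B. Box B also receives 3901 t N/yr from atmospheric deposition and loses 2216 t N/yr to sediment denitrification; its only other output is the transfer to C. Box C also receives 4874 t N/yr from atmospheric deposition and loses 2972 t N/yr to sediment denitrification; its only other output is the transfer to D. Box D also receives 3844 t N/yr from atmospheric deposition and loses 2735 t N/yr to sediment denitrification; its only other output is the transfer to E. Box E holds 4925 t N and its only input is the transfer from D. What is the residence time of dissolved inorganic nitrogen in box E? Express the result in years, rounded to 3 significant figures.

Box A: F(A→B) = (706.9 + 7723) − 1411 = 7018.9 t N/yr.
Box B: F(B→C) = (7018.9 + 3901) − 2216 = 8703.9 t N/yr.
Box C: F(C→D) = (8703.9 + 4874) − 2972 = 10606 t N/yr.
Box D: F(D→E) = (10606 + 3844) − 2735 = 11715 t N/yr.
Box E throughput = its input = 11715 t N/yr; τ = 4925 / 11715 = 0.4204 yr.

0.420 yr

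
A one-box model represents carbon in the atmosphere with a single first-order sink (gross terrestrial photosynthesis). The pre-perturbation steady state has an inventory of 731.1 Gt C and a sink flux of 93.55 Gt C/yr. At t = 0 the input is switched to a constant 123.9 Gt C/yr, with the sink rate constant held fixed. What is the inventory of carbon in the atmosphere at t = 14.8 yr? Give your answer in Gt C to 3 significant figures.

The sink rate constant is k = F₀/M₀ = 93.55/731.1 = 0.1280 yr⁻¹.
Solving dM/dt = F₁ − kM with M(0) = M₀ gives M(t) = F₁/k + (M₀ − F₁/k)·e^(−kt).
F₁/k = 123.9/0.1280 = 968.29 Gt C; kt = 0.1280 × 14.8 = 1.894, e^(−kt) = 0.1505.
M(14.8) = 968.29 + (731.1 − 968.29) × 0.1505 = 968.29 − 35.70 = 932.59 Gt C.

933 Gt C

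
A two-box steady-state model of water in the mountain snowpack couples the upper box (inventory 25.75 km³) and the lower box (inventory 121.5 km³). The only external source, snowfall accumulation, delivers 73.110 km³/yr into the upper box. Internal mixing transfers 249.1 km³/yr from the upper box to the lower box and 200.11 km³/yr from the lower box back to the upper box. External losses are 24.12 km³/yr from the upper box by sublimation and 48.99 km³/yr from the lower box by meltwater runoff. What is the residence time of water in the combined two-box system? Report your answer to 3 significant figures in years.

Treat the two boxes together as one reservoir: the mixing fluxes between them are internal recycling, so τ = ΣM / Σ(external losses).
M_total = 25.75 + 121.5 = 147.25 km³.
ΣF_external_out = 24.12 + 48.99 = 73.110 km³/yr.
τ = M_total / ΣF_ext = 147.25 / 73.110 = 2.014 yr.

2.01 yr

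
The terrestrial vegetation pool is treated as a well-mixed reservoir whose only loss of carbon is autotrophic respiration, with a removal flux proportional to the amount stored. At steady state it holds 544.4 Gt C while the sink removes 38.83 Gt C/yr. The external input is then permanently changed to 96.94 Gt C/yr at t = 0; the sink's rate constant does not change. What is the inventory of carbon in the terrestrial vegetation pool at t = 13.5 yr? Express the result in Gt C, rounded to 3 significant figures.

The sink rate constant is k = F₀/M₀ = 38.83/544.4 = 0.07133 yr⁻¹.
Solving dM/dt = F₁ − kM with M(0) = M₀ gives M(t) = F₁/k + (M₀ − F₁/k)·e^(−kt).
F₁/k = 96.94/0.07133 = 1359.1 Gt C; kt = 0.07133 × 13.5 = 0.9629, e^(−kt) = 0.3818.
M(13.5) = 1359.1 + (544.4 − 1359.1) × 0.3818 = 1359.1 − 311.0 = 1048.1 Gt C.

1050 Gt C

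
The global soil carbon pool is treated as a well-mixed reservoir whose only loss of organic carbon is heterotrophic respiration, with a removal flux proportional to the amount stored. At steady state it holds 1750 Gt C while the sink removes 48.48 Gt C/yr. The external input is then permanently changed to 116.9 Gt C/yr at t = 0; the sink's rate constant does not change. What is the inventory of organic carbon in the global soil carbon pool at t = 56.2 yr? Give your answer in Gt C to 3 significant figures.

The sink rate constant is k = F₀/M₀ = 48.48/1750 = 0.02770 yr⁻¹.
Solving dM/dt = F₁ − kM with M(0) = M₀ gives M(t) = F₁/k + (M₀ − F₁/k)·e^(−kt).
F₁/k = 116.9/0.02770 = 4219.8 Gt C; kt = 0.02770 × 56.2 = 1.557, e^(−kt) = 0.2108.
M(56.2) = 4219.8 + (1750 − 4219.8) × 0.2108 = 4219.8 − 520.6 = 3699.2 Gt C.

3700 Gt C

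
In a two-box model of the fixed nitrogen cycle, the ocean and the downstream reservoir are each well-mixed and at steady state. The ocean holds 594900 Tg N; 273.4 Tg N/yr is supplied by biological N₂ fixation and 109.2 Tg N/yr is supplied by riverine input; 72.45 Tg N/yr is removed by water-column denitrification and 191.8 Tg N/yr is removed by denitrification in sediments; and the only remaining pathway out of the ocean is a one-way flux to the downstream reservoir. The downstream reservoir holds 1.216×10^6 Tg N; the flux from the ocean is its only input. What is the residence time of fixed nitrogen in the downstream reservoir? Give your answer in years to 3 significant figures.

10300 yr

Balance the ocean: ΣF_in = 273.4 + 109.2 = 382.60 Tg N/yr.
Flux to the downstream reservoir = ΣF_in − (72.45 + 191.8) = 118.35 Tg N/yr.
At steady state the output of the downstream reservoir equals its input, 118.35 Tg N/yr.
τ = M / F = 1.216×10^6 / 118.35 = 10270 yr.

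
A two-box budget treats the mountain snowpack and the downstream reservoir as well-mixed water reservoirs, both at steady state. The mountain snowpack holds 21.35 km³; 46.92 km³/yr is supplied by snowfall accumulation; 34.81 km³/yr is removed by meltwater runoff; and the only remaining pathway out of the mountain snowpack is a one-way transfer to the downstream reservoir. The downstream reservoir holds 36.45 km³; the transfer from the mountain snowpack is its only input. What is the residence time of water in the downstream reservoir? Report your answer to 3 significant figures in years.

3.01 yr

Balance the mountain snowpack: ΣF_in = 46.920 km³/yr.
Transfer to the downstream reservoir = ΣF_in − (34.81) = 12.110 km³/yr.
At steady state the output of the downstream reservoir equals its input, 12.110 km³/yr.
τ = M / F = 36.45 / 12.110 = 3.010 yr.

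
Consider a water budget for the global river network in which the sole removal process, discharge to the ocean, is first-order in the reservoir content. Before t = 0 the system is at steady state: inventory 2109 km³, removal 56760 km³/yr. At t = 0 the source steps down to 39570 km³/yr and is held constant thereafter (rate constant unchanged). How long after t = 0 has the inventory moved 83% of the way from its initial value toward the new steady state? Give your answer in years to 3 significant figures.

0.0658 yr

τ = M₀/F₀ = 2109/56760 = 0.03716 yr.
The remaining gap fraction is e^(−t/τ); 83% covered ⇒ e^(−t/τ) = 0.170.
t = −τ ln(0.170) = 0.03716 × 1.772 = 0.06584 yr.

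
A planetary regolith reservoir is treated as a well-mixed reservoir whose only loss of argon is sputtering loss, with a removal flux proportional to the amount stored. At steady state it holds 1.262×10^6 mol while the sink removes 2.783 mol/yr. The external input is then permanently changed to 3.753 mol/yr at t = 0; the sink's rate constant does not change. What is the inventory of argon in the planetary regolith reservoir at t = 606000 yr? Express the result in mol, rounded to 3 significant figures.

1.59×10^6 mol

The sink rate constant is k = F₀/M₀ = 2.783/1.262×10^6 = 2.205×10^-6 yr⁻¹.
Solving dM/dt = F₁ − kM with M(0) = M₀ gives M(t) = F₁/k + (M₀ − F₁/k)·e^(−kt).
F₁/k = 3.753/2.205×10^-6 = 1.7019×10^6 mol; kt = 2.205×10^-6 × 606000 = 1.336, e^(−kt) = 0.2628.
M(606000) = 1.7019×10^6 + (1.262×10^6 − 1.7019×10^6) × 0.2628 = 1.7019×10^6 − 115600 = 1.5863×10^6 mol.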